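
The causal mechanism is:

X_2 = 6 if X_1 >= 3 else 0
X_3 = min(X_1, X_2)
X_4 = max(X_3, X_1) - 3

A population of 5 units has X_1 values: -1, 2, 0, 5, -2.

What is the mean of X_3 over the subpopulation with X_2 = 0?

Observing X_2=0 restricts to units where X_2's equation naturally yields 0: X_1 ∈ {-1, 2, 0, -2}. In that subpopulation X_3 = -1, 0, 0, -2, mean -0.75.

-0.75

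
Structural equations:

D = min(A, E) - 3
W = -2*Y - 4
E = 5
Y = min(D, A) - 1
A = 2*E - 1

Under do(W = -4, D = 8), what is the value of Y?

7

Under do(W = -4, D = 8), each intervened variable's structural equation is replaced by its fixed value.
A = 2*E - 1  [with E=5]  = 9
Y = min(D, A) - 1  [with D=8, A=9]  = 7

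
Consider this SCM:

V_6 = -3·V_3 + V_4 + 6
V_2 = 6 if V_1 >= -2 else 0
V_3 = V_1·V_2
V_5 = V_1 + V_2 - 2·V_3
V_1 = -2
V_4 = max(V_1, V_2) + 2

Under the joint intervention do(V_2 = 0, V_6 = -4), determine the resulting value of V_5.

-2

Setting V_2 = 0, V_6 = -4 by intervention discards those variables' equations.
V_3 = V_1·V_2  [with V_1=-2, V_2=0]  = 0
V_5 = V_1 + V_2 - 2·V_3  [with V_1=-2, V_2=0, V_3=0]  = -2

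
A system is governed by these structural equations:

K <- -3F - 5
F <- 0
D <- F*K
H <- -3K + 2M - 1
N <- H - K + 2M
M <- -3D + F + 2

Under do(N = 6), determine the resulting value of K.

do(N=6) replaces the equation N <- H - K + 2M with the constant N = 6.
K is not downstream of the intervention, so its value is determined by the original equations.
K = -3F - 5  [with F=0]  = -5

-5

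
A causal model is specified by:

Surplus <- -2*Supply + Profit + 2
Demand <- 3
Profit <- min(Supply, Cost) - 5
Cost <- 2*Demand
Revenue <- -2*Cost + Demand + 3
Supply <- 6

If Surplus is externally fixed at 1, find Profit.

1

do(Surplus=1) replaces the equation Surplus <- -2*Supply + Profit + 2 with the constant Surplus = 1.
Since Profit is not a descendant of the intervened variable, it is unaffected.
Cost = 2*Demand  [with Demand=3]  = 6
Profit = min(Supply, Cost) - 5  [with Supply=6, Cost=6]  = 1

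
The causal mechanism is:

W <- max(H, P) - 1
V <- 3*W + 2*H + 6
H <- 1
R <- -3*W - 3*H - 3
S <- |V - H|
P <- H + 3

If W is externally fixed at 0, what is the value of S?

do(W=0) replaces the equation W <- max(H, P) - 1 with the constant W = 0.
V = 3*W + 2*H + 6  [with W=0, H=1]  = 8
S = |V - H|  [with V=8, H=1]  = 7

7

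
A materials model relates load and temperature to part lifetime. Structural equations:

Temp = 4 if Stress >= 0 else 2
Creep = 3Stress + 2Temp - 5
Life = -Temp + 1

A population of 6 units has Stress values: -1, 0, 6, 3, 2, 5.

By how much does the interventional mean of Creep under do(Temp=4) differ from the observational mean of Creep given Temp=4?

-2.1

do(Temp=4) breaks Temp's dependence on Stress. With Temp=4 fixed, Creep across the units is 0, 3, 21, 12, 9, 18, mean 10.5.
Observing Temp=4 restricts to units where Temp's equation naturally yields 4: Stress ∈ {0, 6, 3, 2, 5}. In that subpopulation Creep = 3, 21, 12, 9, 18, mean 12.6.
Difference = 10.5 − 12.6 = -2.1.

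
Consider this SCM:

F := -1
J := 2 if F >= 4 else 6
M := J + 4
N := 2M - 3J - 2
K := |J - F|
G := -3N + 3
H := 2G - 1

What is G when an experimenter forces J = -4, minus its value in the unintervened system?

-30

Under do(J=-4), the mechanism J := 2 if F >= 4 else 6 is discarded; J is fixed at -4.
M = J + 4  [with J=-4]  = 0
N = 2M - 3J - 2  [with M=0, J=-4]  = 10
G = -3N + 3  [with N=10]  = -27
Without intervention: J = 2 if F >= 4 else 6  [with F=-1]  = 6; M = J + 4  [with J=6]  = 10; N = 2M - 3J - 2  [with M=10, J=6]  = 0; G = -3N + 3  [with N=0]  = 3.
Change = -27 − 3 = -30.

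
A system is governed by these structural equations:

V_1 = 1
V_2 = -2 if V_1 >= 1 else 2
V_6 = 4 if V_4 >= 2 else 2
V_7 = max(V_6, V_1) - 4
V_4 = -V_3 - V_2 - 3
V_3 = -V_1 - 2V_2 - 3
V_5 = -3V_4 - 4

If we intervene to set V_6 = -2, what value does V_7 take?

Intervening sets V_6 = -2 and removes its equation (V_6 = 4 if V_4 >= 2 else 2).
V_7 = max(V_6, V_1) - 4  [with V_6=-2, V_1=1]  = -3

-3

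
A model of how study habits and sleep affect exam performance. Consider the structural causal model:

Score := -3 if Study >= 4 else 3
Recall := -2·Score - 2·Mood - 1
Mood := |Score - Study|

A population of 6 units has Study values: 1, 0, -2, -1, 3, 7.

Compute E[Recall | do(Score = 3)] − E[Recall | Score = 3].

-0.4

The intervention sets Score=3 in all 6 units regardless of Study. Recomputing Recall per unit gives -11, -13, -17, -15, -7, -15; average -13.
E[Recall|Score=3] averages over only the 5 units with Score=3 (Study = 1, 0, -2, -1, 3): Recall = -11, -13, -17, -15, -7, mean -12.6.
Difference = -13 − (-12.6) = -0.4.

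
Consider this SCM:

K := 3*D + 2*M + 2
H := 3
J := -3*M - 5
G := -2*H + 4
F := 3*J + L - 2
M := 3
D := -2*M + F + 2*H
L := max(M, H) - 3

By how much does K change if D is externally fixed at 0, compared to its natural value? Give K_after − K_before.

do(D=0) replaces the equation D := -2*M + F + 2*H with the constant D = 0.
K = 3*D + 2*M + 2  [with D=0, M=3]  = 8
Without intervention: L = max(M, H) - 3  [with M=3, H=3]  = 0; J = -3*M - 5  [with M=3]  = -14; F = 3*J + L - 2  [with J=-14, L=0]  = -44; D = -2*M + F + 2*H  [with M=3, F=-44, H=3]  = -44; K = 3*D + 2*M + 2  [with D=-44, M=3]  = -124.
Change = 8 − (-124) = 132.

132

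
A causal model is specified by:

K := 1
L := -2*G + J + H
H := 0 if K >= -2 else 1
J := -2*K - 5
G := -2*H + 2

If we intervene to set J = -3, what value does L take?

-7

do(J=-3) replaces the equation J := -2*K - 5 with the constant J = -3.
H = 0 if K >= -2 else 1  [with K=1]  = 0
G = -2*H + 2  [with H=0]  = 2
L = -2*G + J + H  [with G=2, J=-3, H=0]  = -7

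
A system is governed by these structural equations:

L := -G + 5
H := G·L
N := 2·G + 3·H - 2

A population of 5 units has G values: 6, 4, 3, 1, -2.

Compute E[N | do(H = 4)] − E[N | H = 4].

Under do(H=4), H's equation is replaced by H=4 for every unit. Per-unit N: 22, 18, 16, 12, 6. Mean = 14.8.
Observing H=4 restricts to units where H's equation naturally yields 4: G ∈ {4, 1}. In that subpopulation N = 18, 12, mean 15.
Difference = 14.8 − 15 = -0.2.

-0.2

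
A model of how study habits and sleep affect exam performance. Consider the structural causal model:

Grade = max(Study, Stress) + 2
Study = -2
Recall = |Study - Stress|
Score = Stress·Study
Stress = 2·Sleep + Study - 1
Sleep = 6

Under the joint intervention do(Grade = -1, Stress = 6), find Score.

Under do(Grade = -1, Stress = 6), each intervened variable's structural equation is replaced by its fixed value.
Score = Stress·Study  [with Stress=6, Study=-2]  = -12

-12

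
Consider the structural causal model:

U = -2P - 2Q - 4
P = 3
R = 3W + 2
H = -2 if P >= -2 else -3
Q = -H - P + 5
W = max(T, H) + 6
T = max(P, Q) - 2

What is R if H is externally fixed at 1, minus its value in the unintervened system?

Under do(H=1), the mechanism H = -2 if P >= -2 else -3 is discarded; H is fixed at 1.
Q = -H - P + 5  [with H=1, P=3]  = 1
T = max(P, Q) - 2  [with P=3, Q=1]  = 1
W = max(T, H) + 6  [with T=1, H=1]  = 7
R = 3W + 2  [with W=7]  = 23
Without intervention: H = -2 if P >= -2 else -3  [with P=3]  = -2; Q = -H - P + 5  [with H=-2, P=3]  = 4; T = max(P, Q) - 2  [with P=3, Q=4]  = 2; W = max(T, H) + 6  [with T=2, H=-2]  = 8; R = 3W + 2  [with W=8]  = 26.
Change = 23 − 26 = -3.

-3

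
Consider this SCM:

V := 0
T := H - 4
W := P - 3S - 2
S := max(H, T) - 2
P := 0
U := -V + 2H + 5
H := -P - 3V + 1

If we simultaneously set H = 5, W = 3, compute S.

3

Setting H = 5, W = 3 by intervention discards those variables' equations.
T = H - 4  [with H=5]  = 1
S = max(H, T) - 2  [with H=5, T=1]  = 3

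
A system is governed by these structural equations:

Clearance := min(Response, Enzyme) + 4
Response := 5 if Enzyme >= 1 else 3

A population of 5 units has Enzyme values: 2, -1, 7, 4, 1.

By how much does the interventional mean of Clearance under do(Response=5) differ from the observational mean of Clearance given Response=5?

-0.8

Under do(Response=5), Response's equation is replaced by Response=5 for every unit. Per-unit Clearance: 6, 3, 9, 8, 5. Mean = 6.2.
Observing Response=5 restricts to units where Response's equation naturally yields 5: Enzyme ∈ {2, 7, 4, 1}. In that subpopulation Clearance = 6, 9, 8, 5, mean 7.
Difference = 6.2 − 7 = -0.8.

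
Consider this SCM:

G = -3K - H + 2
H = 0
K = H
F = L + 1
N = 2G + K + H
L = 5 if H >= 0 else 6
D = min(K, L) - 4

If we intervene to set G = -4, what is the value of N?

-8

The intervention breaks the incoming arrows to G: G = -3K - H + 2 no longer applies, and G = -4.
K = H  [with H=0]  = 0
N = 2G + K + H  [with G=-4, K=0, H=0]  = -8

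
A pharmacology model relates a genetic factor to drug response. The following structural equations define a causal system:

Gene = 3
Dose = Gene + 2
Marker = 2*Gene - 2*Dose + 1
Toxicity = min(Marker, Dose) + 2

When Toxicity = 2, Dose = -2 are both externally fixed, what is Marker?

Setting Toxicity = 2, Dose = -2 by intervention discards those variables' equations.
Marker = 2*Gene - 2*Dose + 1  [with Gene=3, Dose=-2]  = 11

11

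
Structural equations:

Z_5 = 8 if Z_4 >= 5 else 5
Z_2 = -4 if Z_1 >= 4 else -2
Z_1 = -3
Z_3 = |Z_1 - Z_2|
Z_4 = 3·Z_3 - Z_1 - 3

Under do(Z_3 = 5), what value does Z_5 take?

8

do(Z_3=5) replaces the equation Z_3 = |Z_1 - Z_2| with the constant Z_3 = 5.
Z_4 = 3·Z_3 - Z_1 - 3  [with Z_3=5, Z_1=-3]  = 15
Z_5 = 8 if Z_4 >= 5 else 5  [with Z_4=15]  = 8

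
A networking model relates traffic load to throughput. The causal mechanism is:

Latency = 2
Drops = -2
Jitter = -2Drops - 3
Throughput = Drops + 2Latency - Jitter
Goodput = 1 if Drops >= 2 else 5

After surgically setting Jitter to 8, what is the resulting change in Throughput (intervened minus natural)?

The intervention breaks the incoming arrows to Jitter: Jitter = -2Drops - 3 no longer applies, and Jitter = 8.
Throughput = Drops + 2Latency - Jitter  [with Drops=-2, Latency=2, Jitter=8]  = -6
Without intervention: Jitter = -2Drops - 3  [with Drops=-2]  = 1; Throughput = Drops + 2Latency - Jitter  [with Drops=-2, Latency=2, Jitter=1]  = 1.
Change = -6 − 1 = -7.

-7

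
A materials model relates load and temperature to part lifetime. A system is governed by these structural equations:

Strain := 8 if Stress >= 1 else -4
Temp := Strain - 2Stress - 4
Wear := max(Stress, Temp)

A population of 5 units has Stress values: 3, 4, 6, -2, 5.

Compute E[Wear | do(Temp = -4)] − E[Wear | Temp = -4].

2.2

Under do(Temp=-4), Temp's equation is replaced by Temp=-4 for every unit. Per-unit Wear: 3, 4, 6, -2, 5. Mean = 3.2.
Conditioning on Temp=-4 selects the 2 unit(s) with Stress ∈ {4, -2}. Their Wear values: 4, -2. Mean = 1.
Difference = 3.2 − 1 = 2.2.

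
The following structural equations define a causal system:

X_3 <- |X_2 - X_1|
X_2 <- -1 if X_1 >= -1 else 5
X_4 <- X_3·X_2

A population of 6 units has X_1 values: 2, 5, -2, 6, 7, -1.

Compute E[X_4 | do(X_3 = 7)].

0

Under do(X_3=7), X_3's equation is replaced by X_3=7 for every unit. Per-unit X_4: -7, -7, 35, -7, -7, -7. Mean = 0.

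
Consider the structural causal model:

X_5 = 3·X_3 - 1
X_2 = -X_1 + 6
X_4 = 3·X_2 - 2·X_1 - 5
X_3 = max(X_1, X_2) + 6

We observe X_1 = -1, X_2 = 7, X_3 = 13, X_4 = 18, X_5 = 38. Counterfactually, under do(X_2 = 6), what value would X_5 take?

35

do(X_2=6) replaces the equation X_2 = -X_1 + 6 with the constant X_2 = 6.
X_3 = max(X_1, X_2) + 6  [with X_1=-1, X_2=6]  = 12
X_5 = 3·X_3 - 1  [with X_3=12]  = 35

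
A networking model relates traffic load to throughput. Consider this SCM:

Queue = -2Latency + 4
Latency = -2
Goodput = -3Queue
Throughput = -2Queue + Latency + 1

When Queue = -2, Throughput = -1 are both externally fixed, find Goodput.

Setting Queue = -2, Throughput = -1 by intervention discards those variables' equations.
Goodput = -3Queue  [with Queue=-2]  = 6

6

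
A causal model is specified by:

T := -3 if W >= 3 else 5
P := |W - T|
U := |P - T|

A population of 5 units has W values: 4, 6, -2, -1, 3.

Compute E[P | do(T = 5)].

do(T=5) breaks T's dependence on W. With T=5 fixed, P across the units is 1, 1, 7, 6, 2, mean 3.4.

3.4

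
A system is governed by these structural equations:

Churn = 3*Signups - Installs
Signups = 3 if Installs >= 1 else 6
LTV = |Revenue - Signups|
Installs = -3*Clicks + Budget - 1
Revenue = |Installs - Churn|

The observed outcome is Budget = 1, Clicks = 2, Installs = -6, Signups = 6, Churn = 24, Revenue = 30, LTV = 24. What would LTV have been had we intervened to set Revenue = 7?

1

Intervening sets Revenue = 7 and removes its equation (Revenue = |Installs - Churn|).
Installs = -3*Clicks + Budget - 1  [with Clicks=2, Budget=1]  = -6
Signups = 3 if Installs >= 1 else 6  [with Installs=-6]  = 6
LTV = |Revenue - Signups|  [with Revenue=7, Signups=6]  = 1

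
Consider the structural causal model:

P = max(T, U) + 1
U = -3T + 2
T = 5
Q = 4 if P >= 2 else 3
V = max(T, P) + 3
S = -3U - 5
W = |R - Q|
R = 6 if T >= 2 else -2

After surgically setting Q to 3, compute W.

3

The intervention breaks the incoming arrows to Q: Q = 4 if P >= 2 else 3 no longer applies, and Q = 3.
R = 6 if T >= 2 else -2  [with T=5]  = 6
W = |R - Q|  [with R=6, Q=3]  = 3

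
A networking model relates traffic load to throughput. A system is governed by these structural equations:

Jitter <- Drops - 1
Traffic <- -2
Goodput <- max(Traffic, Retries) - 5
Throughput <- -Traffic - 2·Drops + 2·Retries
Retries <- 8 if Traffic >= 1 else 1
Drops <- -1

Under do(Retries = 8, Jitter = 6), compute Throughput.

Setting Retries = 8, Jitter = 6 by intervention discards those variables' equations.
Throughput = -Traffic - 2·Drops + 2·Retries  [with Traffic=-2, Drops=-1, Retries=8]  = 20

20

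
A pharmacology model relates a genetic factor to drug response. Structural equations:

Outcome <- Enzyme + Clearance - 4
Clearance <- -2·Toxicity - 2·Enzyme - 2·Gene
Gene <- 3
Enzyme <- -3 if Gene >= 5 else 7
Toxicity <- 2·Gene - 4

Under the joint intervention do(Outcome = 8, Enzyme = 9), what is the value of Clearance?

-28

Setting Outcome = 8, Enzyme = 9 by intervention discards those variables' equations.
Toxicity = 2·Gene - 4  [with Gene=3]  = 2
Clearance = -2·Toxicity - 2·Enzyme - 2·Gene  [with Toxicity=2, Enzyme=9, Gene=3]  = -28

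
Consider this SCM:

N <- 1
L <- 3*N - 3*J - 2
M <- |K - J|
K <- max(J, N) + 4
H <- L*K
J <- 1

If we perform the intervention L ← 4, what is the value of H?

The intervention breaks the incoming arrows to L: L <- 3*N - 3*J - 2 no longer applies, and L = 4.
K = max(J, N) + 4  [with J=1, N=1]  = 5
H = L*K  [with L=4, K=5]  = 20

20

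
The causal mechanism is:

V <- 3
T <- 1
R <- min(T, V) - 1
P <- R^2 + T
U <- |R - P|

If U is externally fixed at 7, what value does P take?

1

The intervention breaks the incoming arrows to U: U <- |R - P| no longer applies, and U = 7.
Since P is not a descendant of the intervened variable, it is unaffected.
R = min(T, V) - 1  [with T=1, V=3]  = 0
P = R^2 + T  [with R=0, T=1]  = 1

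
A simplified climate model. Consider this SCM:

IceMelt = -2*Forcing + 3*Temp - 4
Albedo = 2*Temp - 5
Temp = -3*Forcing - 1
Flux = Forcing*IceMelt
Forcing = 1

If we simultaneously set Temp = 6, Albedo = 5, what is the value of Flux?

Setting Temp = 6, Albedo = 5 by intervention discards those variables' equations.
IceMelt = -2*Forcing + 3*Temp - 4  [with Forcing=1, Temp=6]  = 12
Flux = Forcing*IceMelt  [with Forcing=1, IceMelt=12]  = 12

12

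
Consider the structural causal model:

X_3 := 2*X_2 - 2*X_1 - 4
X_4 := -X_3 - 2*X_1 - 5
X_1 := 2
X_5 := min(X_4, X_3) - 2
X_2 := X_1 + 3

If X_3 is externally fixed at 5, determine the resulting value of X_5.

-16

do(X_3=5) replaces the equation X_3 := 2*X_2 - 2*X_1 - 4 with the constant X_3 = 5.
X_4 = -X_3 - 2*X_1 - 5  [with X_3=5, X_1=2]  = -14
X_5 = min(X_4, X_3) - 2  [with X_4=-14, X_3=5]  = -16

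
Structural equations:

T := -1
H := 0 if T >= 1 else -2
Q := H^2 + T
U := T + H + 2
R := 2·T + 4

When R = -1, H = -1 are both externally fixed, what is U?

Setting R = -1, H = -1 by intervention discards those variables' equations.
U = T + H + 2  [with T=-1, H=-1]  = 0

0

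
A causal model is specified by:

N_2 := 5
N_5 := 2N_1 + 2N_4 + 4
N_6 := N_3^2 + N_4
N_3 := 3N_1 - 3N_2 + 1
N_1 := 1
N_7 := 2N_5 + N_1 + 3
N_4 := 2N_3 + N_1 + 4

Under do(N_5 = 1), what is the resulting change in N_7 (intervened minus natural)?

58

Under do(N_5=1), the mechanism N_5 := 2N_1 + 2N_4 + 4 is discarded; N_5 is fixed at 1.
N_7 = 2N_5 + N_1 + 3  [with N_5=1, N_1=1]  = 6
Without intervention: N_3 = 3N_1 - 3N_2 + 1  [with N_1=1, N_2=5]  = -11; N_4 = 2N_3 + N_1 + 4  [with N_3=-11, N_1=1]  = -17; N_5 = 2N_1 + 2N_4 + 4  [with N_1=1, N_4=-17]  = -28; N_7 = 2N_5 + N_1 + 3  [with N_5=-28, N_1=1]  = -52.
Change = 6 − (-52) = 58.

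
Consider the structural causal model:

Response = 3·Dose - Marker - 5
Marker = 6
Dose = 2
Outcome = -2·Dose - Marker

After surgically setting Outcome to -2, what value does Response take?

Under do(Outcome=-2), the mechanism Outcome = -2·Dose - Marker is discarded; Outcome is fixed at -2.
Since Response is not a descendant of the intervened variable, it is unaffected.
Response = 3·Dose - Marker - 5  [with Dose=2, Marker=6]  = -5

-5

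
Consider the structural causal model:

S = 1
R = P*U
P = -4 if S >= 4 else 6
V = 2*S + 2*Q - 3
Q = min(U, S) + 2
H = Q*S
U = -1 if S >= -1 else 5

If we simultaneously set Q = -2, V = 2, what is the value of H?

Setting Q = -2, V = 2 by intervention discards those variables' equations.
H = Q*S  [with Q=-2, S=1]  = -2

-2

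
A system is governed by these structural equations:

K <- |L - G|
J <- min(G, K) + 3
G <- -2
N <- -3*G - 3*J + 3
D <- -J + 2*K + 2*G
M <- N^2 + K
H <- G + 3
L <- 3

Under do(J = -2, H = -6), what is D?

Setting J = -2, H = -6 by intervention discards those variables' equations.
K = |L - G|  [with L=3, G=-2]  = 5
D = -J + 2*K + 2*G  [with J=-2, K=5, G=-2]  = 8

8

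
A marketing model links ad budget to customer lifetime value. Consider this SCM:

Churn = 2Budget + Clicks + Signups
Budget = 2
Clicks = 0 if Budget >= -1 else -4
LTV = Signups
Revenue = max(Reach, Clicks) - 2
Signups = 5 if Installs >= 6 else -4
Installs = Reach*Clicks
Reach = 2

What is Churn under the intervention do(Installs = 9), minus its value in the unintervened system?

Under do(Installs=9), the mechanism Installs = Reach*Clicks is discarded; Installs is fixed at 9.
Clicks = 0 if Budget >= -1 else -4  [with Budget=2]  = 0
Signups = 5 if Installs >= 6 else -4  [with Installs=9]  = 5
Churn = 2Budget + Clicks + Signups  [with Budget=2, Clicks=0, Signups=5]  = 9
Without intervention: Clicks = 0 if Budget >= -1 else -4  [with Budget=2]  = 0; Installs = Reach*Clicks  [with Reach=2, Clicks=0]  = 0; Signups = 5 if Installs >= 6 else -4  [with Installs=0]  = -4; Churn = 2Budget + Clicks + Signups  [with Budget=2, Clicks=0, Signups=-4]  = 0.
Change = 9 − 0 = 9.

9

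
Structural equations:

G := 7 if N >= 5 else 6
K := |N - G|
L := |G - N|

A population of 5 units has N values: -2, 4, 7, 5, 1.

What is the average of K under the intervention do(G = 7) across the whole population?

do(G=7) breaks G's dependence on N. With G=7 fixed, K across the units is 9, 3, 0, 2, 6, mean 4.

4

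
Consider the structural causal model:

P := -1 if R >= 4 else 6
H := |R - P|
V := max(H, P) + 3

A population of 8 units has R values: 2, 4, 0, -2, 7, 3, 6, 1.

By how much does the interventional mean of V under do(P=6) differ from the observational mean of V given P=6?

-0.15

Every unit gets P=6 under the intervention. V values become 9, 9, 9, 11, 9, 9, 9, 9; E[V|do(P=6)] = 9.25.
E[V|P=6] averages over only the 5 units with P=6 (R = 2, 0, -2, 3, 1): V = 9, 9, 11, 9, 9, mean 9.4.
Difference = 9.25 − 9.4 = -0.15.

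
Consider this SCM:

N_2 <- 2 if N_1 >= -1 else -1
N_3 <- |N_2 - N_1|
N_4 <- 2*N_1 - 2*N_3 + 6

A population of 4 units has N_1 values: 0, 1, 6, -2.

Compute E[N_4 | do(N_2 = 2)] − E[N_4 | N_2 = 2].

do(N_2=2) breaks N_2's dependence on N_1. With N_2=2 fixed, N_4 across the units is 2, 6, 10, -6, mean 3.
Observing N_2=2 restricts to units where N_2's equation naturally yields 2: N_1 ∈ {0, 1, 6}. In that subpopulation N_4 = 2, 6, 10, mean 6.
Difference = 3 − 6 = -3.

-3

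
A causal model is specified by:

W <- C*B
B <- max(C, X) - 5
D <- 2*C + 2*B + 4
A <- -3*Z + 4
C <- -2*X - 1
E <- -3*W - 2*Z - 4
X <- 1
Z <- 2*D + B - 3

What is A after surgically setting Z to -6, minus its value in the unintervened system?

-63

The intervention breaks the incoming arrows to Z: Z <- 2*D + B - 3 no longer applies, and Z = -6.
A = -3*Z + 4  [with Z=-6]  = 22
Without intervention: C = -2*X - 1  [with X=1]  = -3; B = max(C, X) - 5  [with C=-3, X=1]  = -4; D = 2*C + 2*B + 4  [with C=-3, B=-4]  = -10; Z = 2*D + B - 3  [with D=-10, B=-4]  = -27; A = -3*Z + 4  [with Z=-27]  = 85.
Change = 22 − 85 = -63.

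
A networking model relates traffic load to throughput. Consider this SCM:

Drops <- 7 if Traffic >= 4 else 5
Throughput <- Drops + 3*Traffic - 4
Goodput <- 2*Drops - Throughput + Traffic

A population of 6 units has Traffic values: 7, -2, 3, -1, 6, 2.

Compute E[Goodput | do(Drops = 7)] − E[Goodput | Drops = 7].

Every unit gets Drops=7 under the intervention. Goodput values become -3, 15, 5, 13, -1, 7; E[Goodput|do(Drops=7)] = 6.
Observing Drops=7 restricts to units where Drops's equation naturally yields 7: Traffic ∈ {7, 6}. In that subpopulation Goodput = -3, -1, mean -2.
Difference = 6 − (-2) = 8.

8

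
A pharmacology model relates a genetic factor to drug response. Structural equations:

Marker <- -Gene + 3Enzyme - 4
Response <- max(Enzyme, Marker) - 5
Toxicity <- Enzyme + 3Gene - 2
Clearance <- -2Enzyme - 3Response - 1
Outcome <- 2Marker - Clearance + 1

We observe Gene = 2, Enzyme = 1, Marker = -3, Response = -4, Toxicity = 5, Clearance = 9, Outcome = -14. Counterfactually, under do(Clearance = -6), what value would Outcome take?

Intervening sets Clearance = -6 and removes its equation (Clearance <- -2Enzyme - 3Response - 1).
Marker = -Gene + 3Enzyme - 4  [with Gene=2, Enzyme=1]  = -3
Outcome = 2Marker - Clearance + 1  [with Marker=-3, Clearance=-6]  = 1

1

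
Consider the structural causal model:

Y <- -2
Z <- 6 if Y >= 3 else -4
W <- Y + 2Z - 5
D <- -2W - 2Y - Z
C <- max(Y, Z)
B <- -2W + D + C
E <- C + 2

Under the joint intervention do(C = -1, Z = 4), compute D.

Setting C = -1, Z = 4 by intervention discards those variables' equations.
W = Y + 2Z - 5  [with Y=-2, Z=4]  = 1
D = -2W - 2Y - Z  [with W=1, Y=-2, Z=4]  = -2

-2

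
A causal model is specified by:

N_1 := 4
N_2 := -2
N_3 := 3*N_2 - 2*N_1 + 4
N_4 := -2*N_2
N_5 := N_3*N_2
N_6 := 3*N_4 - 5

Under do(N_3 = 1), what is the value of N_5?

do(N_3=1) replaces the equation N_3 := 3*N_2 - 2*N_1 + 4 with the constant N_3 = 1.
N_5 = N_3*N_2  [with N_3=1, N_2=-2]  = -2

-2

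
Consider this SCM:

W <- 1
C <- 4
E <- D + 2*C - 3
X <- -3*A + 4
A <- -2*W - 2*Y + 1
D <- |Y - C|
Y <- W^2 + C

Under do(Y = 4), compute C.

4

Under do(Y=4), the mechanism Y <- W^2 + C is discarded; Y is fixed at 4.
Since C is not a descendant of the intervened variable, it is unaffected.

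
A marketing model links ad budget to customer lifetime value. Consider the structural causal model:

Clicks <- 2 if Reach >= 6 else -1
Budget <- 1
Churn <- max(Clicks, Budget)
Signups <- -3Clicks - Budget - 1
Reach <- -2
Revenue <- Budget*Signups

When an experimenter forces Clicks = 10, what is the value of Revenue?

-32

The intervention breaks the incoming arrows to Clicks: Clicks <- 2 if Reach >= 6 else -1 no longer applies, and Clicks = 10.
Signups = -3Clicks - Budget - 1  [with Clicks=10, Budget=1]  = -32
Revenue = Budget*Signups  [with Budget=1, Signups=-32]  = -32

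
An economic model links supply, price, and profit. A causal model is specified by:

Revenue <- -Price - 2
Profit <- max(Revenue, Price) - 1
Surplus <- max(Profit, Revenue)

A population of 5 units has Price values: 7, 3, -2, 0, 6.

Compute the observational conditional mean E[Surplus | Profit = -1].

Observing Profit=-1 restricts to units where Profit's equation naturally yields -1: Price ∈ {-2, 0}. In that subpopulation Surplus = 0, -1, mean -0.5.

-0.5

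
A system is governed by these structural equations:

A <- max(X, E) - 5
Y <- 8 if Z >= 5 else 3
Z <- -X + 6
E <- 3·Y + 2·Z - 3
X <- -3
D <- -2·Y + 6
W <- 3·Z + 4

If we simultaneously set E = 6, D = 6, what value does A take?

1

The joint intervention fixes E = 6, D = 6, removing each variable's own equation.
A = max(X, E) - 5  [with X=-3, E=6]  = 1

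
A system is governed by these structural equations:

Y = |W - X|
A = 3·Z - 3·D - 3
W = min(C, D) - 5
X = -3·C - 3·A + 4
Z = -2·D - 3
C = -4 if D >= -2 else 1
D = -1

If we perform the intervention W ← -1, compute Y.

Intervening sets W = -1 and removes its equation (W = min(C, D) - 5).
Z = -2·D - 3  [with D=-1]  = -1
A = 3·Z - 3·D - 3  [with Z=-1, D=-1]  = -3
C = -4 if D >= -2 else 1  [with D=-1]  = -4
X = -3·C - 3·A + 4  [with C=-4, A=-3]  = 25
Y = |W - X|  [with W=-1, X=25]  = 26

26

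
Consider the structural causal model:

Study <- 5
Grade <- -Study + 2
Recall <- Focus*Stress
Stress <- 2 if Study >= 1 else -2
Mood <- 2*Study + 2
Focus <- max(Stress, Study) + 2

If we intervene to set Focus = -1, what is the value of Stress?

Under do(Focus=-1), the mechanism Focus <- max(Stress, Study) + 2 is discarded; Focus is fixed at -1.
Since Stress is not a descendant of the intervened variable, it is unaffected.
Stress = 2 if Study >= 1 else -2  [with Study=5]  = 2

2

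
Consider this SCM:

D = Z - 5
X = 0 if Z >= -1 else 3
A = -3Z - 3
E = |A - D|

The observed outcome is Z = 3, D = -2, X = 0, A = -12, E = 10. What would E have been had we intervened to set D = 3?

do(D=3) replaces the equation D = Z - 5 with the constant D = 3.
A = -3Z - 3  [with Z=3]  = -12
E = |A - D|  [with A=-12, D=3]  = 15

15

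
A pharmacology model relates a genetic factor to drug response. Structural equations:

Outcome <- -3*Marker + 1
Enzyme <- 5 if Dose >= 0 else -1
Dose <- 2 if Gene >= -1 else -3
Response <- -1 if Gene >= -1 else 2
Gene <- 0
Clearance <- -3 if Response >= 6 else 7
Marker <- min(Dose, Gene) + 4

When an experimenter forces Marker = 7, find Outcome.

The intervention breaks the incoming arrows to Marker: Marker <- min(Dose, Gene) + 4 no longer applies, and Marker = 7.
Outcome = -3*Marker + 1  [with Marker=7]  = -20

-20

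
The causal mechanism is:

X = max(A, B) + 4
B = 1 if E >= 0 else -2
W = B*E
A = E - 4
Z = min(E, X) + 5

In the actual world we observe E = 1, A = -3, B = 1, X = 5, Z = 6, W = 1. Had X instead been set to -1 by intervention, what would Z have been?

4

Intervening sets X = -1 and removes its equation (X = max(A, B) + 4).
Z = min(E, X) + 5  [with E=1, X=-1]  = 4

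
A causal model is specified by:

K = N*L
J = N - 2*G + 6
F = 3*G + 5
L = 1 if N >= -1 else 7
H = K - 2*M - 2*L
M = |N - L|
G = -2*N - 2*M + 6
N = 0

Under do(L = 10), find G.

-14

Under do(L=10), the mechanism L = 1 if N >= -1 else 7 is discarded; L is fixed at 10.
M = |N - L|  [with N=0, L=10]  = 10
G = -2*N - 2*M + 6  [with N=0, M=10]  = -14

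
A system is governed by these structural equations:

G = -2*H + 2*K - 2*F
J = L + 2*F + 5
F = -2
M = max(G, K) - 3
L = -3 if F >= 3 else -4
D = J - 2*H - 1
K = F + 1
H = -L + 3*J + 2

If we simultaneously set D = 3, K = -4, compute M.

-1

Under do(D = 3, K = -4), each intervened variable's structural equation is replaced by its fixed value.
L = -3 if F >= 3 else -4  [with F=-2]  = -4
J = L + 2*F + 5  [with L=-4, F=-2]  = -3
H = -L + 3*J + 2  [with L=-4, J=-3]  = -3
G = -2*H + 2*K - 2*F  [with H=-3, K=-4, F=-2]  = 2
M = max(G, K) - 3  [with G=2, K=-4]  = -1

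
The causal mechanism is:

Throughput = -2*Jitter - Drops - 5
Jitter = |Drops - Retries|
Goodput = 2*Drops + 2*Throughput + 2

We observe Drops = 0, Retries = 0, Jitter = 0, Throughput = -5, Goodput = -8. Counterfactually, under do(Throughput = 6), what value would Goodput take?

Intervening sets Throughput = 6 and removes its equation (Throughput = -2*Jitter - Drops - 5).
Goodput = 2*Drops + 2*Throughput + 2  [with Drops=0, Throughput=6]  = 14

14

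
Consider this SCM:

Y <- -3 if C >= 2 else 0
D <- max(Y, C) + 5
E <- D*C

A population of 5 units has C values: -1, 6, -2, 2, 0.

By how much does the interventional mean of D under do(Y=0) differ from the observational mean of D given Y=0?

1.6

The intervention sets Y=0 in all 5 units regardless of C. Recomputing D per unit gives 5, 11, 5, 7, 5; average 6.6.
Conditioning on Y=0 selects the 3 unit(s) with C ∈ {-1, -2, 0}. Their D values: 5, 5, 5. Mean = 5.
Difference = 6.6 − 5 = 1.6.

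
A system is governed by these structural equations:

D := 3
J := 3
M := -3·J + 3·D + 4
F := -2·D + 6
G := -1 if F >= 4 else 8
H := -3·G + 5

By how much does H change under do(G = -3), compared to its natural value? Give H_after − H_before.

33

The intervention breaks the incoming arrows to G: G := -1 if F >= 4 else 8 no longer applies, and G = -3.
H = -3·G + 5  [with G=-3]  = 14
Without intervention: F = -2·D + 6  [with D=3]  = 0; G = -1 if F >= 4 else 8  [with F=0]  = 8; H = -3·G + 5  [with G=8]  = -19.
Change = 14 − (-19) = 33.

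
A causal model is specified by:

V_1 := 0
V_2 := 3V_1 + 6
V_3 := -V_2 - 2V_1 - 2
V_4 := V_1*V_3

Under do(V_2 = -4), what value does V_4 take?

0

Under do(V_2=-4), the mechanism V_2 := 3V_1 + 6 is discarded; V_2 is fixed at -4.
V_3 = -V_2 - 2V_1 - 2  [with V_2=-4, V_1=0]  = 2
V_4 = V_1*V_3  [with V_1=0, V_3=2]  = 0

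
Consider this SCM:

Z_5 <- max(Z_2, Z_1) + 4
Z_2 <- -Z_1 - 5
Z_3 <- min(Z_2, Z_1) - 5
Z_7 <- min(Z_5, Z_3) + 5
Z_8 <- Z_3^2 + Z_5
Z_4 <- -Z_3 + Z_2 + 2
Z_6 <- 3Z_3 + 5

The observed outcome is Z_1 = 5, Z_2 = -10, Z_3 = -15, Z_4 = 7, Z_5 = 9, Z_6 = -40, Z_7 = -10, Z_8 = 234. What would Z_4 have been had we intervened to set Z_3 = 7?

-15

The intervention breaks the incoming arrows to Z_3: Z_3 <- min(Z_2, Z_1) - 5 no longer applies, and Z_3 = 7.
Z_2 = -Z_1 - 5  [with Z_1=5]  = -10
Z_4 = -Z_3 + Z_2 + 2  [with Z_3=7, Z_2=-10]  = -15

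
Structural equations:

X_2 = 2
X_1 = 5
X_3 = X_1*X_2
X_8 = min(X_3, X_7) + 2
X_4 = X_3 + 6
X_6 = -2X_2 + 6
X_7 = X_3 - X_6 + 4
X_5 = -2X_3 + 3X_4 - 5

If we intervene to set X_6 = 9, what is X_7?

Intervening sets X_6 = 9 and removes its equation (X_6 = -2X_2 + 6).
X_3 = X_1*X_2  [with X_1=5, X_2=2]  = 10
X_7 = X_3 - X_6 + 4  [with X_3=10, X_6=9]  = 5

5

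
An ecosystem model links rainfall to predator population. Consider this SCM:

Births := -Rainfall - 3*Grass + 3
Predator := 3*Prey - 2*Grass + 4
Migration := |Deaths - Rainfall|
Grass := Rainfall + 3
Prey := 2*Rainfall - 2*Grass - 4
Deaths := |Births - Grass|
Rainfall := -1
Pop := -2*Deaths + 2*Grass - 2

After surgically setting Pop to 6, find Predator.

-30

The intervention breaks the incoming arrows to Pop: Pop := -2*Deaths + 2*Grass - 2 no longer applies, and Pop = 6.
Since Predator is not a descendant of the intervened variable, it is unaffected.
Grass = Rainfall + 3  [with Rainfall=-1]  = 2
Prey = 2*Rainfall - 2*Grass - 4  [with Rainfall=-1, Grass=2]  = -10
Predator = 3*Prey - 2*Grass + 4  [with Prey=-10, Grass=2]  = -30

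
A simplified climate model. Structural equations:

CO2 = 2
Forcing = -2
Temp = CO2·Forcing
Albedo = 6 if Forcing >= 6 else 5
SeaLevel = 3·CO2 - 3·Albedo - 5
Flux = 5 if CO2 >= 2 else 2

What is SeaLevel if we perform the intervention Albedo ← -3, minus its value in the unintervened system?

Intervening sets Albedo = -3 and removes its equation (Albedo = 6 if Forcing >= 6 else 5).
SeaLevel = 3·CO2 - 3·Albedo - 5  [with CO2=2, Albedo=-3]  = 10
Without intervention: Albedo = 6 if Forcing >= 6 else 5  [with Forcing=-2]  = 5; SeaLevel = 3·CO2 - 3·Albedo - 5  [with CO2=2, Albedo=5]  = -14.
Change = 10 − (-14) = 24.

24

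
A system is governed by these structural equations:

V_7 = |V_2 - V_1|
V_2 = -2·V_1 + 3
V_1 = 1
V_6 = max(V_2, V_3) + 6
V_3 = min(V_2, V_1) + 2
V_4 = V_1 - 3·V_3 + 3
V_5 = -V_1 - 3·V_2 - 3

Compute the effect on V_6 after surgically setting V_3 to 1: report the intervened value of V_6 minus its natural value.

The intervention breaks the incoming arrows to V_3: V_3 = min(V_2, V_1) + 2 no longer applies, and V_3 = 1.
V_2 = -2·V_1 + 3  [with V_1=1]  = 1
V_6 = max(V_2, V_3) + 6  [with V_2=1, V_3=1]  = 7
Without intervention: V_2 = -2·V_1 + 3  [with V_1=1]  = 1; V_3 = min(V_2, V_1) + 2  [with V_2=1, V_1=1]  = 3; V_6 = max(V_2, V_3) + 6  [with V_2=1, V_3=3]  = 9.
Change = 7 − 9 = -2.

-2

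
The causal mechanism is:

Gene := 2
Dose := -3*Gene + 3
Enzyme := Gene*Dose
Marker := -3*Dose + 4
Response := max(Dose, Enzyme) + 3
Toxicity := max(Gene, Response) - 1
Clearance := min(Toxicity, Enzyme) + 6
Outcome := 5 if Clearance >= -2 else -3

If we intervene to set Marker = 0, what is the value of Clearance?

The intervention breaks the incoming arrows to Marker: Marker := -3*Dose + 4 no longer applies, and Marker = 0.
No directed path runs from Marker to Clearance, so Clearance keeps its natural value.
Dose = -3*Gene + 3  [with Gene=2]  = -3
Enzyme = Gene*Dose  [with Gene=2, Dose=-3]  = -6
Response = max(Dose, Enzyme) + 3  [with Dose=-3, Enzyme=-6]  = 0
Toxicity = max(Gene, Response) - 1  [with Gene=2, Response=0]  = 1
Clearance = min(Toxicity, Enzyme) + 6  [with Toxicity=1, Enzyme=-6]  = 0

0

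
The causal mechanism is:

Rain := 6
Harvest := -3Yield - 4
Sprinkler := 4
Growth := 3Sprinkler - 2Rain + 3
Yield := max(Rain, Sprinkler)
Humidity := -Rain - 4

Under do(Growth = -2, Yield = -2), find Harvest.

2

Setting Growth = -2, Yield = -2 by intervention discards those variables' equations.
Harvest = -3Yield - 4  [with Yield=-2]  = 2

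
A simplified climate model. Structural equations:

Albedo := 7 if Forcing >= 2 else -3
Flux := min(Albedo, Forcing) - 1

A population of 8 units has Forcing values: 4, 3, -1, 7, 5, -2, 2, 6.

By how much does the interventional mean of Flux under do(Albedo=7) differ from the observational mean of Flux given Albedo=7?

Every unit gets Albedo=7 under the intervention. Flux values become 3, 2, -2, 6, 4, -3, 1, 5; E[Flux|do(Albedo=7)] = 2.
Conditioning on Albedo=7 selects the 6 unit(s) with Forcing ∈ {4, 3, 7, 5, 2, 6}. Their Flux values: 3, 2, 6, 4, 1, 5. Mean = 3.5.
Difference = 2 − 3.5 = -1.5.

-1.5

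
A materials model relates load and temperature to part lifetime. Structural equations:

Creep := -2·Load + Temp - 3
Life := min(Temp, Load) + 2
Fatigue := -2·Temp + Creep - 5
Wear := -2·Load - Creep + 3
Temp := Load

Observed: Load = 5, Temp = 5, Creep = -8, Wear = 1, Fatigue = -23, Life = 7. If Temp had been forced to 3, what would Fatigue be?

-21

do(Temp=3) replaces the equation Temp := Load with the constant Temp = 3.
Creep = -2·Load + Temp - 3  [with Load=5, Temp=3]  = -10
Fatigue = -2·Temp + Creep - 5  [with Temp=3, Creep=-10]  = -21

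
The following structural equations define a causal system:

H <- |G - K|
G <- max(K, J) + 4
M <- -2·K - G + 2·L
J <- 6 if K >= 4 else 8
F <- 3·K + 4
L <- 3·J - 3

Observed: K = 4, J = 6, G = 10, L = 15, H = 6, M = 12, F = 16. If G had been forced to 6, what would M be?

The intervention breaks the incoming arrows to G: G <- max(K, J) + 4 no longer applies, and G = 6.
J = 6 if K >= 4 else 8  [with K=4]  = 6
L = 3·J - 3  [with J=6]  = 15
M = -2·K - G + 2·L  [with K=4, G=6, L=15]  = 16

16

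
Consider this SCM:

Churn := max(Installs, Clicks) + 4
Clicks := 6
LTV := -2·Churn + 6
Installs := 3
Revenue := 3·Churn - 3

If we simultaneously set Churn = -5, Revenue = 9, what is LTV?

Setting Churn = -5, Revenue = 9 by intervention discards those variables' equations.
LTV = -2·Churn + 6  [with Churn=-5]  = 16

16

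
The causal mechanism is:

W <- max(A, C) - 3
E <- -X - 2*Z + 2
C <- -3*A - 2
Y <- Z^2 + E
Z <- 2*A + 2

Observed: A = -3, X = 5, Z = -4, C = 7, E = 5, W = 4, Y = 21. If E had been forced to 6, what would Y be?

22

Under do(E=6), the mechanism E <- -X - 2*Z + 2 is discarded; E is fixed at 6.
Z = 2*A + 2  [with A=-3]  = -4
Y = Z^2 + E  [with Z=-4, E=6]  = 22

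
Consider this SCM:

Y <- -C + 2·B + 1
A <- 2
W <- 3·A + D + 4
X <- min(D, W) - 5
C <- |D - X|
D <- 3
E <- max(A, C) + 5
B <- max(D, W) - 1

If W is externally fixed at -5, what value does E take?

The intervention breaks the incoming arrows to W: W <- 3·A + D + 4 no longer applies, and W = -5.
X = min(D, W) - 5  [with D=3, W=-5]  = -10
C = |D - X|  [with D=3, X=-10]  = 13
E = max(A, C) + 5  [with A=2, C=13]  = 18

18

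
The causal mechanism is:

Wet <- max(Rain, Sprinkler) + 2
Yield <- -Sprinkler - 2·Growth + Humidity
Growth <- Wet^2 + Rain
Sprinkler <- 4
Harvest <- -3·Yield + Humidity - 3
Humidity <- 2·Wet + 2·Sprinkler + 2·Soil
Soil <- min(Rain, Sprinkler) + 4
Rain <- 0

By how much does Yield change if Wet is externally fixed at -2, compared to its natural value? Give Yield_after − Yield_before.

48

The intervention breaks the incoming arrows to Wet: Wet <- max(Rain, Sprinkler) + 2 no longer applies, and Wet = -2.
Soil = min(Rain, Sprinkler) + 4  [with Rain=0, Sprinkler=4]  = 4
Growth = Wet^2 + Rain  [with Wet=-2, Rain=0]  = 4
Humidity = 2·Wet + 2·Sprinkler + 2·Soil  [with Wet=-2, Sprinkler=4, Soil=4]  = 12
Yield = -Sprinkler - 2·Growth + Humidity  [with Sprinkler=4, Growth=4, Humidity=12]  = 0
Without intervention: Soil = min(Rain, Sprinkler) + 4  [with Rain=0, Sprinkler=4]  = 4; Wet = max(Rain, Sprinkler) + 2  [with Rain=0, Sprinkler=4]  = 6; Growth = Wet^2 + Rain  [with Wet=6, Rain=0]  = 36; Humidity = 2·Wet + 2·Sprinkler + 2·Soil  [with Wet=6, Sprinkler=4, Soil=4]  = 28; Yield = -Sprinkler - 2·Growth + Humidity  [with Sprinkler=4, Growth=36, Humidity=28]  = -48.
Change = 0 − (-48) = 48.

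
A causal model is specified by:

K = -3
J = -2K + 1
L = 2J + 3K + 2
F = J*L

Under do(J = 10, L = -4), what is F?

-40

Setting J = 10, L = -4 by intervention discards those variables' equations.
F = J*L  [with J=10, L=-4]  = -40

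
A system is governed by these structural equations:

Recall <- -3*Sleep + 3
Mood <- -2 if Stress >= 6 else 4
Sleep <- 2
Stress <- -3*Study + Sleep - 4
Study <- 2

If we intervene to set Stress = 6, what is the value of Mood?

-2

The intervention breaks the incoming arrows to Stress: Stress <- -3*Study + Sleep - 4 no longer applies, and Stress = 6.
Mood = -2 if Stress >= 6 else 4  [with Stress=6]  = -2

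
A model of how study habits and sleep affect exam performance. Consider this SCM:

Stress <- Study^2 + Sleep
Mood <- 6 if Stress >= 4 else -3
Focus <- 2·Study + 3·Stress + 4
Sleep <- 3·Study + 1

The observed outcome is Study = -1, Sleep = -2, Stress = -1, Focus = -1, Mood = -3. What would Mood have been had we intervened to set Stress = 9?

do(Stress=9) replaces the equation Stress <- Study^2 + Sleep with the constant Stress = 9.
Mood = 6 if Stress >= 4 else -3  [with Stress=9]  = 6

6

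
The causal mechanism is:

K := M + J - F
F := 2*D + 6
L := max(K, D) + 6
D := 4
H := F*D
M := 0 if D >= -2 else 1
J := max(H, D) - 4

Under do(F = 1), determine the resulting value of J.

do(F=1) replaces the equation F := 2*D + 6 with the constant F = 1.
H = F*D  [with F=1, D=4]  = 4
J = max(H, D) - 4  [with H=4, D=4]  = 0

0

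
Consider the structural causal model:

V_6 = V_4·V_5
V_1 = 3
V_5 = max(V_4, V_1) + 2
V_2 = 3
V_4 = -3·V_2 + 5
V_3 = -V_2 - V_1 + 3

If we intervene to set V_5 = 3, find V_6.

The intervention breaks the incoming arrows to V_5: V_5 = max(V_4, V_1) + 2 no longer applies, and V_5 = 3.
V_4 = -3·V_2 + 5  [with V_2=3]  = -4
V_6 = V_4·V_5  [with V_4=-4, V_5=3]  = -12

-12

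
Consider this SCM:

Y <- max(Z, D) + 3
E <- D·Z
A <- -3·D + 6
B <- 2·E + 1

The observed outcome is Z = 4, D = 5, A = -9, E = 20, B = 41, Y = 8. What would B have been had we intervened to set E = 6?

Intervening sets E = 6 and removes its equation (E <- D·Z).
B = 2·E + 1  [with E=6]  = 13

13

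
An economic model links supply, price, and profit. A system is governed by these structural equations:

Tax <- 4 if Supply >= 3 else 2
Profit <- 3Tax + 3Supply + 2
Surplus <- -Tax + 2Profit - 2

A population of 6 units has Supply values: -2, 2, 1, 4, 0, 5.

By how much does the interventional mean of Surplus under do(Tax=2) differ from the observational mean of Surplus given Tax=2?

8.5

do(Tax=2) breaks Tax's dependence on Supply. With Tax=2 fixed, Surplus across the units is 0, 24, 18, 36, 12, 42, mean 22.
E[Surplus|Tax=2] averages over only the 4 units with Tax=2 (Supply = -2, 2, 1, 0): Surplus = 0, 24, 18, 12, mean 13.5.
Difference = 22 − 13.5 = 8.5.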